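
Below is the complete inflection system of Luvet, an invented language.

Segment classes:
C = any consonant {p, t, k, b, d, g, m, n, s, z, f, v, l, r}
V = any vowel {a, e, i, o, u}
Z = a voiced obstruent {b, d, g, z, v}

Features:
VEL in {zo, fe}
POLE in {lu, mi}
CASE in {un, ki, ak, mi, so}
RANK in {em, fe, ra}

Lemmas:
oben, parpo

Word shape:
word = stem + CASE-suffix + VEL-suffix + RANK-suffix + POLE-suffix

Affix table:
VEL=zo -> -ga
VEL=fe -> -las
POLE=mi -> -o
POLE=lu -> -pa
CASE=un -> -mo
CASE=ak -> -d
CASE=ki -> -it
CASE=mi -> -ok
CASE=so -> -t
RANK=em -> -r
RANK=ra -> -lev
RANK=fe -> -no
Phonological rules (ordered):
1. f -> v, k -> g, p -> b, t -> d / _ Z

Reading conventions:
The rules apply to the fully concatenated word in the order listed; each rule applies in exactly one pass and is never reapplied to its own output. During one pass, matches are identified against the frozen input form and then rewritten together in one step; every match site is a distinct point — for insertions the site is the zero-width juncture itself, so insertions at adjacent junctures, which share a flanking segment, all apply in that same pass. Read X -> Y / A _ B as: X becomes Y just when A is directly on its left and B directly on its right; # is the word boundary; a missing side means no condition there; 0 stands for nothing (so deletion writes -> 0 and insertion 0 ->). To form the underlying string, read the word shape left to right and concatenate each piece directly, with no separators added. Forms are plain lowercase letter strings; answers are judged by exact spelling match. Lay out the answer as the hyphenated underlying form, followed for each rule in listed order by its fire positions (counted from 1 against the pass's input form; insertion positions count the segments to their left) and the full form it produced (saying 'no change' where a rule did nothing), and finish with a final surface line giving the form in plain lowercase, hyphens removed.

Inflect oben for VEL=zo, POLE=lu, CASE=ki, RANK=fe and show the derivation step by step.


underlying: oben-it-ga-no-pa
1. f -> v, k -> g, p -> b, t -> d / _ Z: fires at position(s) 6: obenidganopa
surface: obenidganopa


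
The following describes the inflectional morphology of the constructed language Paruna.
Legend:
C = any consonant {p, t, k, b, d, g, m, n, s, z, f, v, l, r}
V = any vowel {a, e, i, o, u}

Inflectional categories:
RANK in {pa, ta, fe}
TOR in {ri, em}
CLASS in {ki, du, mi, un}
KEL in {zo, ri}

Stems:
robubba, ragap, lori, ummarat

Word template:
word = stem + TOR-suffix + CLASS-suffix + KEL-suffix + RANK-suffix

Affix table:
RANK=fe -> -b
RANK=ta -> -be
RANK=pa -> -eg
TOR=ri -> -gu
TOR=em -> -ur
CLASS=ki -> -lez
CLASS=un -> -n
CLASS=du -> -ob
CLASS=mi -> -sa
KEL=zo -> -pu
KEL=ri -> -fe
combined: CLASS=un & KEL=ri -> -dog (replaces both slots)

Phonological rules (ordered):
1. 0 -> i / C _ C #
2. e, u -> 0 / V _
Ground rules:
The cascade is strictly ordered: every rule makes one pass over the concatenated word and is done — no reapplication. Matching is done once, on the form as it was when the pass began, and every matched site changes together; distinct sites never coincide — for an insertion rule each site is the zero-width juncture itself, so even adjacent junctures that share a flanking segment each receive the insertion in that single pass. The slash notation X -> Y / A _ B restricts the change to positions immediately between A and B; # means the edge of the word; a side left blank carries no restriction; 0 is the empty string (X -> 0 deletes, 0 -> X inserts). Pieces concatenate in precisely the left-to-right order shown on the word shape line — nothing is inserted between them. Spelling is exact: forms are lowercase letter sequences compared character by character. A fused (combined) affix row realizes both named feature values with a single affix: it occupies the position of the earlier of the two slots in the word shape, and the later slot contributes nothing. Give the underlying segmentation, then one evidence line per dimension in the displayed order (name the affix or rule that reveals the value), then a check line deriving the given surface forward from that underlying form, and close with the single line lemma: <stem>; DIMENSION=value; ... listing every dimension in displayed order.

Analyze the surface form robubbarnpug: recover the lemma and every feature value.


underlying: robubba-ur-n-pu-eg
RANK=pa - signalled by the affix -eg
TOR=em - signalled by the affix -ur
CLASS=un - signalled by the affix -n
KEL=zo - signalled by the affix -pu
check: robubbaurnpueg -> robubbaurnpueg -> robubbarnpug
lemma: robubba; RANK=pa; TOR=em; CLASS=un; KEL=zo


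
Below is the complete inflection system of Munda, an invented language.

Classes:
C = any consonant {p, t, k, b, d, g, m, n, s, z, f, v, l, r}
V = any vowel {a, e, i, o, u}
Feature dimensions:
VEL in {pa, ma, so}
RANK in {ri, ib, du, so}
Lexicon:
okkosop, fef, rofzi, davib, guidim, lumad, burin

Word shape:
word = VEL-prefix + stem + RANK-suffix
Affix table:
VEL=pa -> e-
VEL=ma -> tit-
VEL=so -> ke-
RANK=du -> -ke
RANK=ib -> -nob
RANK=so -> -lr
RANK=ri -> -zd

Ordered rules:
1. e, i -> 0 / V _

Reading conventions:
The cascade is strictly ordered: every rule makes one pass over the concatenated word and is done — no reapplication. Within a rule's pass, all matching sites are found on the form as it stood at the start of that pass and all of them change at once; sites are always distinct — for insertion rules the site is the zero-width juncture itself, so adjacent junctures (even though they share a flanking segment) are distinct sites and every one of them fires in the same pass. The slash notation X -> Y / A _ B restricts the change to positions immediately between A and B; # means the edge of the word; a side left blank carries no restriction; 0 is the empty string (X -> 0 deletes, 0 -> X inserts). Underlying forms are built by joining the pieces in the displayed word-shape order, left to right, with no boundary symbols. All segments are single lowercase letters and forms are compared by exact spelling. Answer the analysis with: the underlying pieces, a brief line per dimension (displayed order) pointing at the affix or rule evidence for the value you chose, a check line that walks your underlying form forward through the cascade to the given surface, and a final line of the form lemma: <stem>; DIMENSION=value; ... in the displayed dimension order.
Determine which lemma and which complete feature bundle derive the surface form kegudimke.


underlying: ke-guidim-ke
VEL=so - signalled by the affix ke-
RANK=du - signalled by the affix -ke
check: keguidimke -> kegudimke
lemma: guidim; VEL=so; RANK=du


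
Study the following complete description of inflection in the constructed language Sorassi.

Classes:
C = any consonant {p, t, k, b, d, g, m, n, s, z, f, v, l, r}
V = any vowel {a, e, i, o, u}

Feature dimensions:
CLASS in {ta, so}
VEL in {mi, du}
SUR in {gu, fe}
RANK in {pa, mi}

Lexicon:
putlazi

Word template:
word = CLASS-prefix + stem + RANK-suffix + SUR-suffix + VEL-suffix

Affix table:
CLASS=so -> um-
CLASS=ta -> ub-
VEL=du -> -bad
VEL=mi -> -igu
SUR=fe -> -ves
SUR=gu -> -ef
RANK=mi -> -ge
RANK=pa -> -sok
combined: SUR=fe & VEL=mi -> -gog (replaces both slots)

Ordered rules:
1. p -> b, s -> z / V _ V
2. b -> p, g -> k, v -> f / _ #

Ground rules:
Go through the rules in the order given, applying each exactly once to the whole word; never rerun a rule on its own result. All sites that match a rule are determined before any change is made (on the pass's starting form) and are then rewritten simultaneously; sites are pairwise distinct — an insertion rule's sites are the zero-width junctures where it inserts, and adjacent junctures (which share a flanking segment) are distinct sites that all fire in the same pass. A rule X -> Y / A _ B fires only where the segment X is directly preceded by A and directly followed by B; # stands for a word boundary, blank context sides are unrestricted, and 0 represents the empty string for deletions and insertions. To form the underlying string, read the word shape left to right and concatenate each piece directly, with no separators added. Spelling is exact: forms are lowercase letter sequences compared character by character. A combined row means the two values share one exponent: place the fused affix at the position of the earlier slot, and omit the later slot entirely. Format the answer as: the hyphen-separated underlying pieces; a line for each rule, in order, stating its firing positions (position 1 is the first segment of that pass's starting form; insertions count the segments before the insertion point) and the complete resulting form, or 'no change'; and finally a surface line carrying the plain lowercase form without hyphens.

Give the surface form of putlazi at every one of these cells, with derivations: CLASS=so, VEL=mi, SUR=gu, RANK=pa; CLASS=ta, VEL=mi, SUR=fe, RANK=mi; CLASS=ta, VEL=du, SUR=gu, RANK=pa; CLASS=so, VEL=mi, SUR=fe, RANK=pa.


cell CLASS=so, VEL=mi, SUR=gu, RANK=pa:
underlying: um-putlazi-sok-ef-igu
1. p -> b, s -> z / V _ V: fires at position(s) 10: umputlazizokefigu
2. b -> p, g -> k, v -> f / _ #: no change
surface: umputlazizokefigu

cell CLASS=ta, VEL=mi, SUR=fe, RANK=mi:
underlying: ub-putlazi-ge-gog
1. p -> b, s -> z / V _ V: no change
2. b -> p, g -> k, v -> f / _ #: fires at position(s) 14: ubputlazigegok
surface: ubputlazigegok

cell CLASS=ta, VEL=du, SUR=gu, RANK=pa:
underlying: ub-putlazi-sok-ef-bad
1. p -> b, s -> z / V _ V: fires at position(s) 10: ubputlazizokefbad
2. b -> p, g -> k, v -> f / _ #: no change
surface: ubputlazizokefbad

cell CLASS=so, VEL=mi, SUR=fe, RANK=pa:
underlying: um-putlazi-sok-gog
1. p -> b, s -> z / V _ V: fires at position(s) 10: umputlazizokgog
2. b -> p, g -> k, v -> f / _ #: fires at position(s) 15: umputlazizokgok
surface: umputlazizokgok


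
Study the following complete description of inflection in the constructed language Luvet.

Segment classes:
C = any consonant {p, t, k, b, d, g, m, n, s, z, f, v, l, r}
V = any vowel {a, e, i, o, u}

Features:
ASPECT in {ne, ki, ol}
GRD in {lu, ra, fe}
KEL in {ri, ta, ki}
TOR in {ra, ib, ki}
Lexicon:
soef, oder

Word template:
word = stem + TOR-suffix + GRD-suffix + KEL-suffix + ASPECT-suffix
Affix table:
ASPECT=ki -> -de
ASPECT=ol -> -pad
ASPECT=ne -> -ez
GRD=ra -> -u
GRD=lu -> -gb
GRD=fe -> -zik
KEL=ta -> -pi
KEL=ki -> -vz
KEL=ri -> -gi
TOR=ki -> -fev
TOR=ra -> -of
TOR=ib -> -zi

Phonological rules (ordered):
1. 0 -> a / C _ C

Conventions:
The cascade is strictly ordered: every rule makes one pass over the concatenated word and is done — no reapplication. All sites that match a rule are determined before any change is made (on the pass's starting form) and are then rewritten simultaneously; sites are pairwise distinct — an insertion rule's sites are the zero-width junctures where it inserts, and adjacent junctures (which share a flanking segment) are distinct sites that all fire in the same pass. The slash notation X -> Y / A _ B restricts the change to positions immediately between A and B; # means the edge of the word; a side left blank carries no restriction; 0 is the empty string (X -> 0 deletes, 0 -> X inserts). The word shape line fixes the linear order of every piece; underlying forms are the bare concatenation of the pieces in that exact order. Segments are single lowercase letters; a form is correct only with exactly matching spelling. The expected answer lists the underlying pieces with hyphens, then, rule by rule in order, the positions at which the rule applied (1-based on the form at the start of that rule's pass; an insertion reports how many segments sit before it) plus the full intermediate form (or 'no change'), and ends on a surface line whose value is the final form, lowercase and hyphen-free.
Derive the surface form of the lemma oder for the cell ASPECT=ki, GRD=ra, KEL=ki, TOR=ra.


underlying: oder-of-u-vz-de
1. 0 -> a / C _ C: inserts after position(s) 8, 9: oderofuvazade
surface: oderofuvazade


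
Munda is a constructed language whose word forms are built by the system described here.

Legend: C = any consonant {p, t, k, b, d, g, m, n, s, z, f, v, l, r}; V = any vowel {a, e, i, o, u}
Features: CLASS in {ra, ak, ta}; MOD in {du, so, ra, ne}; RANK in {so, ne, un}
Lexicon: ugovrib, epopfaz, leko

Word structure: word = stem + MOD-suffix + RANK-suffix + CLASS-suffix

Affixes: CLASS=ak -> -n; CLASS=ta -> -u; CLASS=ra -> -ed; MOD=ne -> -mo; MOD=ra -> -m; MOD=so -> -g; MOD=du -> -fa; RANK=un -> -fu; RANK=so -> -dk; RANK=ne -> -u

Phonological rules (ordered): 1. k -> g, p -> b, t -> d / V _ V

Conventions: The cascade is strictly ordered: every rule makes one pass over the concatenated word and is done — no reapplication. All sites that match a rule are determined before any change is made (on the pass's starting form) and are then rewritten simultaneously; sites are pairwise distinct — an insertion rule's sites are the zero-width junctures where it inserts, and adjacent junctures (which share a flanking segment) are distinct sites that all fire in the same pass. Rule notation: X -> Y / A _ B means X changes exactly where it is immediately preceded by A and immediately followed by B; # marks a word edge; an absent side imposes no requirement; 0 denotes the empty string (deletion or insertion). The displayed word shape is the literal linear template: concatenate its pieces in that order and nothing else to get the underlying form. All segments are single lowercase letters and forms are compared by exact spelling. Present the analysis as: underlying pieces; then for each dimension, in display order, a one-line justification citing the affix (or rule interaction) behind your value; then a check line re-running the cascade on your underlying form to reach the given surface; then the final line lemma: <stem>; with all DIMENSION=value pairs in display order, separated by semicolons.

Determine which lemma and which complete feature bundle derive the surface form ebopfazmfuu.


underlying: epopfaz-m-fu-u
CLASS=ta - signalled by the affix -u
MOD=ra - signalled by the affix -m
RANK=un - signalled by the affix -fu
check: epopfazmfuu -> ebopfazmfuu
lemma: epopfaz; CLASS=ta; MOD=ra; RANK=un


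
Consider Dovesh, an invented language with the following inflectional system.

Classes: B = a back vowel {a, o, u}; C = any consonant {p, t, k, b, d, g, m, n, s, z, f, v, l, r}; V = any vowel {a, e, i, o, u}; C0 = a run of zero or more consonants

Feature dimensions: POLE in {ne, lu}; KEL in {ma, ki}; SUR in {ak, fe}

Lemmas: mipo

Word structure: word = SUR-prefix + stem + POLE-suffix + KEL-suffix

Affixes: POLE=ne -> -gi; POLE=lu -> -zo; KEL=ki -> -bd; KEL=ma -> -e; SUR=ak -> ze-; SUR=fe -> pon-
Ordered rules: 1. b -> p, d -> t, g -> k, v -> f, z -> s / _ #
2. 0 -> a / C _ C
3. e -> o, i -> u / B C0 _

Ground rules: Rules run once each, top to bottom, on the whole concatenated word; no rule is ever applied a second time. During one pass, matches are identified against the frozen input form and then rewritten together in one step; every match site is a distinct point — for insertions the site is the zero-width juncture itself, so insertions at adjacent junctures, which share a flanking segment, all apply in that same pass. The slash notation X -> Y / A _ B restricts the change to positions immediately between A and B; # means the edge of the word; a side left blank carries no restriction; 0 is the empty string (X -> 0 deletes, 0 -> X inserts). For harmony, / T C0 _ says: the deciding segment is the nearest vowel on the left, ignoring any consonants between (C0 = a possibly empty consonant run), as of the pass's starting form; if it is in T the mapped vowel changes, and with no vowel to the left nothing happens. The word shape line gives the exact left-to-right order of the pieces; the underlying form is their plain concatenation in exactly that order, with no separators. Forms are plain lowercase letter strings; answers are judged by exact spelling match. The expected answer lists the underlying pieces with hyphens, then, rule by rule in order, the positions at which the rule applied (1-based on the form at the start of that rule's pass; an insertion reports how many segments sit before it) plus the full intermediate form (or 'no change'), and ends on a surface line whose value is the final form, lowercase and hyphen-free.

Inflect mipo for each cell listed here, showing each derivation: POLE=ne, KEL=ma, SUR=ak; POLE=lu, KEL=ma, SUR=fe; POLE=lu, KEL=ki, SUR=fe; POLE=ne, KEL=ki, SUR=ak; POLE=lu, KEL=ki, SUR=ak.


cell POLE=ne, KEL=ma, SUR=ak:
underlying: ze-mipo-gi-e
1. b -> p, d -> t, g -> k, v -> f, z -> s / _ #: no change
2. 0 -> a / C _ C: no change
3. e -> o, i -> u / B C0 _: fires at position(s) 8: zemipogue
surface: zemipogue

cell POLE=lu, KEL=ma, SUR=fe:
underlying: pon-mipo-zo-e
1. b -> p, d -> t, g -> k, v -> f, z -> s / _ #: no change
2. 0 -> a / C _ C: inserts after position(s) 3: ponamipozoe
3. e -> o, i -> u / B C0 _: fires at position(s) 6, 11: ponamupozoo
surface: ponamupozoo

cell POLE=lu, KEL=ki, SUR=fe:
underlying: pon-mipo-zo-bd
1. b -> p, d -> t, g -> k, v -> f, z -> s / _ #: fires at position(s) 11: ponmipozobt
2. 0 -> a / C _ C: inserts after position(s) 3, 10: ponamipozobat
3. e -> o, i -> u / B C0 _: fires at position(s) 6: ponamupozobat
surface: ponamupozobat

cell POLE=ne, KEL=ki, SUR=ak:
underlying: ze-mipo-gi-bd
1. b -> p, d -> t, g -> k, v -> f, z -> s / _ #: fires at position(s) 10: zemipogibt
2. 0 -> a / C _ C: inserts after position(s) 9: zemipogibat
3. e -> o, i -> u / B C0 _: fires at position(s) 8: zemipogubat
surface: zemipogubat

cell POLE=lu, KEL=ki, SUR=ak:
underlying: ze-mipo-zo-bd
1. b -> p, d -> t, g -> k, v -> f, z -> s / _ #: fires at position(s) 10: zemipozobt
2. 0 -> a / C _ C: inserts after position(s) 9: zemipozobat
3. e -> o, i -> u / B C0 _: no change
surface: zemipozobat


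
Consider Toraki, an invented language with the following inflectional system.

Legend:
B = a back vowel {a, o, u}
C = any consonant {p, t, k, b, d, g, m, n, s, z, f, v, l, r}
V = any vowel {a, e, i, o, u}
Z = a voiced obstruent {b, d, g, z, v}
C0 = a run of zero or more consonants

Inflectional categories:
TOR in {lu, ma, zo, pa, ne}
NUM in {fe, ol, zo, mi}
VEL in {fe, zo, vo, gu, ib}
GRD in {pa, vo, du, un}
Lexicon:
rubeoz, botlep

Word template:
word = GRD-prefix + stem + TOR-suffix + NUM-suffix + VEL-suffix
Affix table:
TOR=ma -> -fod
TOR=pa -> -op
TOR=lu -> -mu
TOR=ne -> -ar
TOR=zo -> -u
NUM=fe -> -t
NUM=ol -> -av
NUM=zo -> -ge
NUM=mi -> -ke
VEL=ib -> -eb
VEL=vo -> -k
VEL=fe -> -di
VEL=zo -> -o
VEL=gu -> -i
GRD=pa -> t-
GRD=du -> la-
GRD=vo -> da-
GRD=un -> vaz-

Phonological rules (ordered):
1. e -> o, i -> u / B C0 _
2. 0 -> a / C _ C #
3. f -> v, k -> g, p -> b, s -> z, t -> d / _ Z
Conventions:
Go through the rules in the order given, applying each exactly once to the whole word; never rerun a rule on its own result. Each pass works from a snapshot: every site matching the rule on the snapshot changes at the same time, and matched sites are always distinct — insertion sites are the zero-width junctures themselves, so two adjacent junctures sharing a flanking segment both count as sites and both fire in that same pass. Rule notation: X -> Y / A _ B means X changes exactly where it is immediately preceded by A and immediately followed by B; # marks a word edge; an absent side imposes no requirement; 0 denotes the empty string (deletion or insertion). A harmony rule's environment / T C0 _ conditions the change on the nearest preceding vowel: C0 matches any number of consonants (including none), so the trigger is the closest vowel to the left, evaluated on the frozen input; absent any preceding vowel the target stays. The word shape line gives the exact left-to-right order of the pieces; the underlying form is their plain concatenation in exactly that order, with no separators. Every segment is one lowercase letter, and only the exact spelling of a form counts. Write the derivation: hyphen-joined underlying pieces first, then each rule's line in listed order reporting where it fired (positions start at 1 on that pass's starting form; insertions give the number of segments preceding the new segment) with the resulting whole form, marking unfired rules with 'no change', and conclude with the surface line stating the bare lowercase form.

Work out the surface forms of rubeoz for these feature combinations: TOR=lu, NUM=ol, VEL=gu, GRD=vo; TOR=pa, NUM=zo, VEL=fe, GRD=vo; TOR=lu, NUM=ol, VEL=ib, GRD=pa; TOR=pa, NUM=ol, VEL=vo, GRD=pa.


cell TOR=lu, NUM=ol, VEL=gu, GRD=vo:
underlying: da-rubeoz-mu-av-i
1. e -> o, i -> u / B C0 _: fires at position(s) 6, 13: daruboozmuavu
2. 0 -> a / C _ C #: no change
3. f -> v, k -> g, p -> b, s -> z, t -> d / _ Z: no change
surface: daruboozmuavu

cell TOR=pa, NUM=zo, VEL=fe, GRD=vo:
underlying: da-rubeoz-op-ge-di
1. e -> o, i -> u / B C0 _: fires at position(s) 6, 12: daruboozopgodi
2. 0 -> a / C _ C #: no change
3. f -> v, k -> g, p -> b, s -> z, t -> d / _ Z: fires at position(s) 10: daruboozobgodi
surface: daruboozobgodi

cell TOR=lu, NUM=ol, VEL=ib, GRD=pa:
underlying: t-rubeoz-mu-av-eb
1. e -> o, i -> u / B C0 _: fires at position(s) 5, 12: truboozmuavob
2. 0 -> a / C _ C #: no change
3. f -> v, k -> g, p -> b, s -> z, t -> d / _ Z: no change
surface: truboozmuavob

cell TOR=pa, NUM=ol, VEL=vo, GRD=pa:
underlying: t-rubeoz-op-av-k
1. e -> o, i -> u / B C0 _: fires at position(s) 5: truboozopavk
2. 0 -> a / C _ C #: inserts after position(s) 11: truboozopavak
3. f -> v, k -> g, p -> b, s -> z, t -> d / _ Z: no change
surface: truboozopavak


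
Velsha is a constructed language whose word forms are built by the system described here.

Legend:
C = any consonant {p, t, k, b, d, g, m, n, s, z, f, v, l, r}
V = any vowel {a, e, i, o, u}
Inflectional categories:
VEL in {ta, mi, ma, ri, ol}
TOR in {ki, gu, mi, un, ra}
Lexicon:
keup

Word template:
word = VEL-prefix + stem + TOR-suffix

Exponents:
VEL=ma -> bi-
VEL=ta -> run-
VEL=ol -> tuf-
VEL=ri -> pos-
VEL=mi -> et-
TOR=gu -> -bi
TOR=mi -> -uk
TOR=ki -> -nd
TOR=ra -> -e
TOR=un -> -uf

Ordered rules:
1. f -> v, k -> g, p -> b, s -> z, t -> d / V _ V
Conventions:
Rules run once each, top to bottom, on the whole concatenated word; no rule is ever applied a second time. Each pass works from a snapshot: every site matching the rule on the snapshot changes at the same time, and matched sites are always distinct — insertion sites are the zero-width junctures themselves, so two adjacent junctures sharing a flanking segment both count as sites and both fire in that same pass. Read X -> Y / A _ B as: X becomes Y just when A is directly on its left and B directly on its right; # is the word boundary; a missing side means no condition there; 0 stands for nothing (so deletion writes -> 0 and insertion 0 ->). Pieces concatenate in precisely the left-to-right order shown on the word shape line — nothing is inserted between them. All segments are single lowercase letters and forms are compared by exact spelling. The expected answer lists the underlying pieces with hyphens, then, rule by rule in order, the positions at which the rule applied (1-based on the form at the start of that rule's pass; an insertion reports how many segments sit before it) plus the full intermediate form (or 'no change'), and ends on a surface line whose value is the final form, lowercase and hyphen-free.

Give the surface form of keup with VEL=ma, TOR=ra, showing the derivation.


underlying: bi-keup-e
1. f -> v, k -> g, p -> b, s -> z, t -> d / V _ V: fires at position(s) 3, 6: bigeube
surface: bigeube


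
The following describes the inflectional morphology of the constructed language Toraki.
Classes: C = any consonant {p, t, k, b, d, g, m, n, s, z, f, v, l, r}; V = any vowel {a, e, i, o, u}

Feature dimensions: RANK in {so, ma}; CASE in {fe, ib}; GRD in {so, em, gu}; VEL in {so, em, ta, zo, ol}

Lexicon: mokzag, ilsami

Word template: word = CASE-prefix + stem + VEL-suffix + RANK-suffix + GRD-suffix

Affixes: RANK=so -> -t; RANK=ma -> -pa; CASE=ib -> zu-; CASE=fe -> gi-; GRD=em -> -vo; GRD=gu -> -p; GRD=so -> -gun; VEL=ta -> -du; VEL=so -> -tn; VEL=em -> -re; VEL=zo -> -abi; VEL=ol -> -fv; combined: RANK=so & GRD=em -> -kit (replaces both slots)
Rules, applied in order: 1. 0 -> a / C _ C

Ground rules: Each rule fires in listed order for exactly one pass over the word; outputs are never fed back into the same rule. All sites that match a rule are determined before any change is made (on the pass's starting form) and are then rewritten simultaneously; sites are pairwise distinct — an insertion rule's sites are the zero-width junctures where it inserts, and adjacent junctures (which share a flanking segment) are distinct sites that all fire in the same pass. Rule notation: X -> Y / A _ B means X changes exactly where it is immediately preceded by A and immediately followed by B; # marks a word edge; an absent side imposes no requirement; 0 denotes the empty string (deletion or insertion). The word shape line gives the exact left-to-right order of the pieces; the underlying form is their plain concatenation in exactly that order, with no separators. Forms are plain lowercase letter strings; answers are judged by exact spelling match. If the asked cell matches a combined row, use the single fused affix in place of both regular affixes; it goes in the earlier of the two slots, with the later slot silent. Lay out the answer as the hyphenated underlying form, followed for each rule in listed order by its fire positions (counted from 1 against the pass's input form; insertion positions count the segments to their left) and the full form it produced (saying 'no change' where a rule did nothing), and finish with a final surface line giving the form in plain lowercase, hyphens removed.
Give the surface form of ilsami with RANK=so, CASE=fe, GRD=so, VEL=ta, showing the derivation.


underlying: gi-ilsami-du-t-gun
1. 0 -> a / C _ C: inserts after position(s) 4, 11: giilasamidutagun
surface: giilasamidutagun


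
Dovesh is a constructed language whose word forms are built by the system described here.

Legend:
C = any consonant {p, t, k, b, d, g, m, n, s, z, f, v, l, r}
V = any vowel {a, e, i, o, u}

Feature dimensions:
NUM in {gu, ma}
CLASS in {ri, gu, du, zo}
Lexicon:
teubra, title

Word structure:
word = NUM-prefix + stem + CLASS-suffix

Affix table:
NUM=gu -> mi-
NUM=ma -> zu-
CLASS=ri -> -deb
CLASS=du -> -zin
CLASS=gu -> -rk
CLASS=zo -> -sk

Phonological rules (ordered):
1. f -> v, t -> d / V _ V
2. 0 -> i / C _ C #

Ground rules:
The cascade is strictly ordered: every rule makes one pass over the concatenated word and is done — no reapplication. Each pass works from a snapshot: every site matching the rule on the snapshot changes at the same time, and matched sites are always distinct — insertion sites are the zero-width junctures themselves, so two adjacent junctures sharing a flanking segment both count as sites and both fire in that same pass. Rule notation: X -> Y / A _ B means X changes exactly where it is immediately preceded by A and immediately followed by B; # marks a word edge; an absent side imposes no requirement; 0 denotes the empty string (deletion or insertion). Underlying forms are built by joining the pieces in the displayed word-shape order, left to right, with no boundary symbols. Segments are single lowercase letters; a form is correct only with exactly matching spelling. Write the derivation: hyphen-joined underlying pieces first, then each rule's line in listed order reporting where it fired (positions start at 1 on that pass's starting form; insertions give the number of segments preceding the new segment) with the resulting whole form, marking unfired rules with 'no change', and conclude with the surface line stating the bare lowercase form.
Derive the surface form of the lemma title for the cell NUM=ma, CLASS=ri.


underlying: zu-title-deb
1. f -> v, t -> d / V _ V: fires at position(s) 3: zuditledeb
2. 0 -> i / C _ C #: no change
surface: zuditledeb


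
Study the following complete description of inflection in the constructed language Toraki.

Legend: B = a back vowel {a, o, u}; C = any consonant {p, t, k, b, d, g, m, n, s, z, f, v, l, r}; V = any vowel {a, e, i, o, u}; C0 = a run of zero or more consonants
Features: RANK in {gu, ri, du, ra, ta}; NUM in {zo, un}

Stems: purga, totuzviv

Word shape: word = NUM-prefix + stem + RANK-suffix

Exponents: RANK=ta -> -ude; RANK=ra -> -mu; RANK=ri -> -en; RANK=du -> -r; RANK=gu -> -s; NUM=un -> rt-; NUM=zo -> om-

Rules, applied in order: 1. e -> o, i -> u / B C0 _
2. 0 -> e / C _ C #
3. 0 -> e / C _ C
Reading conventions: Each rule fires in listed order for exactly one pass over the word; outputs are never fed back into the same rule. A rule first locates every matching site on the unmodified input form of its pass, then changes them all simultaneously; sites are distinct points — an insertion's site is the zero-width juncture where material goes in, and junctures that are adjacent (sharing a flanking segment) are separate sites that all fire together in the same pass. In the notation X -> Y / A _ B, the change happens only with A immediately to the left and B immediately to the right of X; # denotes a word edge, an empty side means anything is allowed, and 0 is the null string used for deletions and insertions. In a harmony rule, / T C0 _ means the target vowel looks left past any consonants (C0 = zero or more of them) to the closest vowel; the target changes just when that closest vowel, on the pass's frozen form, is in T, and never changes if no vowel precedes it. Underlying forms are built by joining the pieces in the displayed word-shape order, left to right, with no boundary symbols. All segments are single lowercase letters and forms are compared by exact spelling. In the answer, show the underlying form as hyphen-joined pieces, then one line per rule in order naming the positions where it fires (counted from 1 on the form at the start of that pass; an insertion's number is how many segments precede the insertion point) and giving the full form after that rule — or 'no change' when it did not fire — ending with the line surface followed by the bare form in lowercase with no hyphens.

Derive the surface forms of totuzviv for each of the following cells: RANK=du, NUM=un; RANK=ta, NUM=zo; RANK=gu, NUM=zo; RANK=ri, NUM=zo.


cell RANK=du, NUM=un:
underlying: rt-totuzviv-r
1. e -> o, i -> u / B C0 _: fires at position(s) 9: rttotuzvuvr
2. 0 -> e / C _ C #: inserts after position(s) 10: rttotuzvuver
3. 0 -> e / C _ C: inserts after position(s) 1, 2, 7: retetotuzevuver
surface: retetotuzevuver

cell RANK=ta, NUM=zo:
underlying: om-totuzviv-ude
1. e -> o, i -> u / B C0 _: fires at position(s) 9, 13: omtotuzvuvudo
2. 0 -> e / C _ C #: no change
3. 0 -> e / C _ C: inserts after position(s) 2, 7: ometotuzevuvudo
surface: ometotuzevuvudo

cell RANK=gu, NUM=zo:
underlying: om-totuzviv-s
1. e -> o, i -> u / B C0 _: fires at position(s) 9: omtotuzvuvs
2. 0 -> e / C _ C #: inserts after position(s) 10: omtotuzvuves
3. 0 -> e / C _ C: inserts after position(s) 2, 7: ometotuzevuves
surface: ometotuzevuves

cell RANK=ri, NUM=zo:
underlying: om-totuzviv-en
1. e -> o, i -> u / B C0 _: fires at position(s) 9: omtotuzvuven
2. 0 -> e / C _ C #: no change
3. 0 -> e / C _ C: inserts after position(s) 2, 7: ometotuzevuven
surface: ometotuzevuven


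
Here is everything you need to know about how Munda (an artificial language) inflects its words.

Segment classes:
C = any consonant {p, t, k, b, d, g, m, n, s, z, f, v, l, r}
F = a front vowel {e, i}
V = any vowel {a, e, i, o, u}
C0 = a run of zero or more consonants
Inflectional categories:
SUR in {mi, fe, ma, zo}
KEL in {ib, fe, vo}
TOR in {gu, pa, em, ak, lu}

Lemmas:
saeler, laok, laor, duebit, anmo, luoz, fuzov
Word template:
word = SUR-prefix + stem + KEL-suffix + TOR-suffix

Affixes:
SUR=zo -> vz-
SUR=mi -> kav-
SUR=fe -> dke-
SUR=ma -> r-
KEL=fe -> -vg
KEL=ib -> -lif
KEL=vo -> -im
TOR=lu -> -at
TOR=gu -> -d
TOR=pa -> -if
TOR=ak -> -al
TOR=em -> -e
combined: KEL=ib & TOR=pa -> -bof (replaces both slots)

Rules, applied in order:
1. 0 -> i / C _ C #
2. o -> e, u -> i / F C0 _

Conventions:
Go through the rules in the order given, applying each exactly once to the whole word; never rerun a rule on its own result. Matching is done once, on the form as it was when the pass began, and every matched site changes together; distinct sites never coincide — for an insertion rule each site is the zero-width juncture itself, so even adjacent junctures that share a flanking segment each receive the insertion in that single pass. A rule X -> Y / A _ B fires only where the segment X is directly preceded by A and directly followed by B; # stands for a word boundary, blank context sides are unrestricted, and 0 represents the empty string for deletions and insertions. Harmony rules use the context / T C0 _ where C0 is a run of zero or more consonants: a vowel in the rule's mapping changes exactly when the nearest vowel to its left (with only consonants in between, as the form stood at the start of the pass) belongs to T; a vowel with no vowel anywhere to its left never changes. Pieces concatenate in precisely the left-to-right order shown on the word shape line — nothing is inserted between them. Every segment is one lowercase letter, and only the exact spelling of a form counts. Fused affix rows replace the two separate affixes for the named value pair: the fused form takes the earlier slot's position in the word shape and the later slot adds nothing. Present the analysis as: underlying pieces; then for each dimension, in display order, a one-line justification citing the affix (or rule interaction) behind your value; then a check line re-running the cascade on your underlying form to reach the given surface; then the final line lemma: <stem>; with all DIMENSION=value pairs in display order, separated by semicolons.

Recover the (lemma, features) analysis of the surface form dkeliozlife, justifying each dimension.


underlying: dke-luoz-lif-e
SUR=fe - signalled by the affix dke-
KEL=ib - signalled by the affix -lif
TOR=em - signalled by the affix -e
check: dkeluozlife -> dkeluozlife -> dkeliozlife
lemma: luoz; SUR=fe; KEL=ib; TOR=em


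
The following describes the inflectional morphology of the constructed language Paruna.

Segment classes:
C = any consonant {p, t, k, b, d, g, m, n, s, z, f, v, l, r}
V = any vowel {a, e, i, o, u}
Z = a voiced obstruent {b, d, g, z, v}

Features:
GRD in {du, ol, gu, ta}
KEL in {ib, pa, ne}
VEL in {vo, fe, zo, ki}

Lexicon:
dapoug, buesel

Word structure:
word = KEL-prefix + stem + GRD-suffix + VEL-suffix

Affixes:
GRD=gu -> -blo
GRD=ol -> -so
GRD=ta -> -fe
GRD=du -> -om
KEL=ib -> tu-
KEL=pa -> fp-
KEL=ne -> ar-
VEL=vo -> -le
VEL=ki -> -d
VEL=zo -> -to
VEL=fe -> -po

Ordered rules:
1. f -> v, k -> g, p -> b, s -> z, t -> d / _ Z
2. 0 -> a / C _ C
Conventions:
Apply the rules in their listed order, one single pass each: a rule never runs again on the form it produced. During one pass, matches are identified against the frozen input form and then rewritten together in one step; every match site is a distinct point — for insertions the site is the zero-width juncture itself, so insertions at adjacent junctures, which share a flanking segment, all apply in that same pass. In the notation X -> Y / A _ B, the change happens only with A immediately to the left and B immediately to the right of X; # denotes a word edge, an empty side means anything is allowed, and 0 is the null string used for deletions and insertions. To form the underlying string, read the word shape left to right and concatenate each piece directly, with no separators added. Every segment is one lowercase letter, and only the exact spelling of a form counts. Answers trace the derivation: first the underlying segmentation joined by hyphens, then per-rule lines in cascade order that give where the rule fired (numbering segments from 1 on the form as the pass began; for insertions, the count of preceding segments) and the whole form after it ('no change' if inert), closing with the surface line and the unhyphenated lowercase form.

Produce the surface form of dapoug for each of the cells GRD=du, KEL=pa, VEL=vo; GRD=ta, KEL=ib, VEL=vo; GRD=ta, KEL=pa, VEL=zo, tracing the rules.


cell GRD=du, KEL=pa, VEL=vo:
underlying: fp-dapoug-om-le
1. f -> v, k -> g, p -> b, s -> z, t -> d / _ Z: fires at position(s) 2: fbdapougomle
2. 0 -> a / C _ C: inserts after position(s) 1, 2, 10: fabadapougomale
surface: fabadapougomale

cell GRD=ta, KEL=ib, VEL=vo:
underlying: tu-dapoug-fe-le
1. f -> v, k -> g, p -> b, s -> z, t -> d / _ Z: no change
2. 0 -> a / C _ C: inserts after position(s) 8: tudapougafele
surface: tudapougafele

cell GRD=ta, KEL=pa, VEL=zo:
underlying: fp-dapoug-fe-to
1. f -> v, k -> g, p -> b, s -> z, t -> d / _ Z: fires at position(s) 2: fbdapougfeto
2. 0 -> a / C _ C: inserts after position(s) 1, 2, 8: fabadapougafeto
surface: fabadapougafeto


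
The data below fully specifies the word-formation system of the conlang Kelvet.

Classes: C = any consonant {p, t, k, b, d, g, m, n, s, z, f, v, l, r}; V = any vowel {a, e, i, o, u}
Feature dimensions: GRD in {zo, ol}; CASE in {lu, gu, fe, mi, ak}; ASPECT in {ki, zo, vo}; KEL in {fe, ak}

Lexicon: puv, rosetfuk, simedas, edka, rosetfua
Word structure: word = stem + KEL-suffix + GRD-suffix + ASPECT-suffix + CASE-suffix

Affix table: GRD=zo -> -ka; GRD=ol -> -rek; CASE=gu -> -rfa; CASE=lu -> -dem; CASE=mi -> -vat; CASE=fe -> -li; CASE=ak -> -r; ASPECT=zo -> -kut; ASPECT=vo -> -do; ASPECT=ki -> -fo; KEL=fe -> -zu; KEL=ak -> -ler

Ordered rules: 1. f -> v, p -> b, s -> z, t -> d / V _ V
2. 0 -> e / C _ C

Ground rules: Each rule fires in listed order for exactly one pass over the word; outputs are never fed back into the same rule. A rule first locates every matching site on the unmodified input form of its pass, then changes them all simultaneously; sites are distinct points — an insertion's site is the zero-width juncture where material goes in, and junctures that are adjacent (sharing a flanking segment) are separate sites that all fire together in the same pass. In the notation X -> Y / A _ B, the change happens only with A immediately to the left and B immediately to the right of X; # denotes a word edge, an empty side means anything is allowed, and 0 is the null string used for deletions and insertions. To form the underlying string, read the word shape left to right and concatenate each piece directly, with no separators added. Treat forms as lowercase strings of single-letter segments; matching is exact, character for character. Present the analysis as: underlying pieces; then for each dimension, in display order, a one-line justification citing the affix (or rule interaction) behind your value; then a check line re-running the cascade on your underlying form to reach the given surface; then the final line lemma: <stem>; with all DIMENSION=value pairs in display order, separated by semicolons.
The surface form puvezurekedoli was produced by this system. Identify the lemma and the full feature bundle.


underlying: puv-zu-rek-do-li
GRD=ol - signalled by the affix -rek
CASE=fe - signalled by the affix -li
ASPECT=vo - signalled by the affix -do
KEL=fe - signalled by the affix -zu
check: puvzurekdoli -> puvzurekdoli -> puvezurekedoli
lemma: puv; GRD=ol; CASE=fe; ASPECT=vo; KEL=fe


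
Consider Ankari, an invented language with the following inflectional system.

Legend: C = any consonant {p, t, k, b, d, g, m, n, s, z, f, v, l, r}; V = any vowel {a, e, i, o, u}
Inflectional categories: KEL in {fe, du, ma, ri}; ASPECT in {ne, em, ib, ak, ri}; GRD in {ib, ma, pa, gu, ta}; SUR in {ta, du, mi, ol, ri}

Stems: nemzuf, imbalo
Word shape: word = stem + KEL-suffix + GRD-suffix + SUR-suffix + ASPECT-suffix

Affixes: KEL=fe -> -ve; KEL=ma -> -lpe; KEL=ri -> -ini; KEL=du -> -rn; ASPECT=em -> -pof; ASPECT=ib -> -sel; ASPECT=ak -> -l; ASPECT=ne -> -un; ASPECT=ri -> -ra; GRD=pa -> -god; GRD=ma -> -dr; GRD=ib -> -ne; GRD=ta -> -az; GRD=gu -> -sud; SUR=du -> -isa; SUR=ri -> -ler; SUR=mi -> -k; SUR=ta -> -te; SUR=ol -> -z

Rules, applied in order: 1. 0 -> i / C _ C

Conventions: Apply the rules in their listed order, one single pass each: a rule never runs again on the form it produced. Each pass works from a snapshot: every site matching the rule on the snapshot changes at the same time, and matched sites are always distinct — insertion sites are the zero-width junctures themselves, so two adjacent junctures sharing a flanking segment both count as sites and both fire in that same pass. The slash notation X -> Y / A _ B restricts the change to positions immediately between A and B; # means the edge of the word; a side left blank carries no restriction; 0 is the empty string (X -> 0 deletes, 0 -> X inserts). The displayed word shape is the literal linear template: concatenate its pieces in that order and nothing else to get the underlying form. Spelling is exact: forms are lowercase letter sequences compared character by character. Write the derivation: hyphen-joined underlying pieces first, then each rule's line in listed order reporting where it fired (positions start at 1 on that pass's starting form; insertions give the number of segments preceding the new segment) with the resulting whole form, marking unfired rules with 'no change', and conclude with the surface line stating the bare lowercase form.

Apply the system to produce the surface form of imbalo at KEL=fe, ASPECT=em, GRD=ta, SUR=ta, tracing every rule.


underlying: imbalo-ve-az-te-pof
1. 0 -> i / C _ C: inserts after position(s) 2, 10: imibaloveazitepof
surface: imibaloveazitepof
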